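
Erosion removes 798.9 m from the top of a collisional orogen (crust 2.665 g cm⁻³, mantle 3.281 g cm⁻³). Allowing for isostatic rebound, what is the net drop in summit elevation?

150 m

Rebound u = e ρ_c/ρ_m = 798.9 m × 2.665/3.281 = 648.9 m.
Net surface drop = e − u = 798.9 m − 648.9 m = e (ρ_m − ρ_c)/ρ_m = 150 m.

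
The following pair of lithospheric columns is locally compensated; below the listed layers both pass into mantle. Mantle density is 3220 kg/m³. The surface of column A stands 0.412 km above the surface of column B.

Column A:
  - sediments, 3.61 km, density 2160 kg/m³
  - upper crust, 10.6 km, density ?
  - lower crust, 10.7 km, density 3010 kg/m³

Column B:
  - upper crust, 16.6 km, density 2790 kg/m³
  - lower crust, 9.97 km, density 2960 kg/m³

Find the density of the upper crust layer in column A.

2750 kg/m³

Take the compensation level at the base of the deeper column (depth z_c below the surface of column A) and equate Σ ρ_i t_i down to z_c; mantle fills any gap and the z_c terms cancel.
Column A: 3.61×2160 + 10.6×ρ + 10.7×3010 + (z_c − 24.91)×3220
Column B: 0.412×0 + 16.6×2790 + 9.97×2960 + (z_c − 0.412 − 26.57)×3220
The z_c×3220 term appears on both sides and cancels. Collect the known terms of each column as K = Σ(ρt)_known − 3220 × (depth of known layers): K_A = 40004.6 − 3220×24.91 = −40205.6; K_B = 75825.2 − 3220×(0.412 + 26.57) = −11056.84.
Balance: K_A + 10.6×ρ = K_B, so ρ = (K_B − K_A)/10.6 = 29148.8/10.6 = 2750 kg/m³.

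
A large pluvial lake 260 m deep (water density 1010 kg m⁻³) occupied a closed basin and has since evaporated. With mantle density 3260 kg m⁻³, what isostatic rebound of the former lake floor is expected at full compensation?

u = d ρ_w/ρ_m = 260 m × 1010/3260 = 80.6 m.

80.6 m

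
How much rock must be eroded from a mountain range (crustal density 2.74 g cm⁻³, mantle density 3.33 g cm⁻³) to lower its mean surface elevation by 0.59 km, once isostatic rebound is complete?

3.33 km

Net drop Δ = e − u = e − e ρ_c/ρ_m = e (ρ_m − ρ_c)/ρ_m.
e = Δ ρ_m/(ρ_m − ρ_c) = 0.59 km × 3.33/0.59 = 3.33 km.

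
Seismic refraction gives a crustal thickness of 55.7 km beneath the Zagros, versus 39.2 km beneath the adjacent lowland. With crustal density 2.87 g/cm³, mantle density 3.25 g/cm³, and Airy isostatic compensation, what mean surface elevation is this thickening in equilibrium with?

Excess crust Δ = 55.7 km − 39.2 km = 16.5 km, split between elevation h and root r with h + r = Δ.
Airy balance ρ_c h = (ρ_m − ρ_c) r gives r = h ρ_c/(ρ_m − ρ_c), so h (1 + ρ_c/(ρ_m − ρ_c)) = Δ, i.e. h = Δ (ρ_m − ρ_c)/ρ_m.
h = 16.5 km × 0.38/3.25 = 1.93 km.

1.93 km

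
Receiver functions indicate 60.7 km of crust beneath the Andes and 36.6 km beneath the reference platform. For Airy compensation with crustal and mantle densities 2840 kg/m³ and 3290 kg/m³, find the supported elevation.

Excess crust Δ = 60.7 km − 36.6 km = 24.1 km, split between elevation h and root r with h + r = Δ.
Airy balance ρ_c h = (ρ_m − ρ_c) r gives r = h ρ_c/(ρ_m − ρ_c), so h (1 + ρ_c/(ρ_m − ρ_c)) = Δ, i.e. h = Δ (ρ_m − ρ_c)/ρ_m.
h = 24.1 km × 450/3290 = 3.3 km.

3.3 km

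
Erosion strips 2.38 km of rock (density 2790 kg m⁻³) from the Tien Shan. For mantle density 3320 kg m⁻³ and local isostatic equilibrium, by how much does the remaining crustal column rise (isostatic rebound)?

Unloading: uplift u = e ρ_c/ρ_m = 2.38 km × 2790/3320 = 2 km.

2 km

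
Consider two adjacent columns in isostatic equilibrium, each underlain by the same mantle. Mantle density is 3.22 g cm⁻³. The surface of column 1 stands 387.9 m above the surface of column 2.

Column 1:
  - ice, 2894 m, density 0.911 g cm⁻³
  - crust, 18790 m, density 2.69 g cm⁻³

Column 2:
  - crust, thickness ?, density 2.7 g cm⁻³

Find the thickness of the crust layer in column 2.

29600 m

Take the compensation level at the base of the deeper column (depth z_c below the surface of column 1) and equate Σ ρ_i t_i down to z_c; mantle fills any gap and the z_c terms cancel.
Column 1: 2894×0.911 + 18790×2.69 + (z_c − 21684)×3.22
Column 2: 387.9×0 + x×2.7 + (z_c − 387.9 − 0 − x)×3.22
The z_c×3.22 term appears on both sides and cancels. Collect the known terms of each column as K = Σ(ρt)_known − 3.22 × (depth of known layers): K_1 = 53181.534 − 3.22×21684 = −16640.946; K_2 = 0 − 3.22×(387.9 + 0) = −1249.038.
Balance: K_1 = K_2 − x×(3.22 − 2.7), so x = (K_2 − K_1)/(3.22 − 2.7) = 15391.9/0.52 = 29600 m.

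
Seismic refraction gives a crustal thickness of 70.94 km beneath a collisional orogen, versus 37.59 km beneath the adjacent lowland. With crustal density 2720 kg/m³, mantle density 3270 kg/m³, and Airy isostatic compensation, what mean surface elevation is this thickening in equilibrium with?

Excess crust Δ = 70.94 km − 37.59 km = 33.35 km, split between elevation h and root r with h + r = Δ.
Airy balance ρ_c h = (ρ_m − ρ_c) r gives r = h ρ_c/(ρ_m − ρ_c), so h (1 + ρ_c/(ρ_m − ρ_c)) = Δ, i.e. h = Δ (ρ_m − ρ_c)/ρ_m.
h = 33.35 km × 550/3270 = 5.61 km.

5.61 km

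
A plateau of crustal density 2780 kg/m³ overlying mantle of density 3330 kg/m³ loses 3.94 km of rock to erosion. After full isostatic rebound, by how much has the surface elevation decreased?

Rebound u = e ρ_c/ρ_m = 3.94 km × 2780/3330 = 3.289 km.
Net surface drop = e − u = 3.94 km − 3.289 km = e (ρ_m − ρ_c)/ρ_m = 0.651 km.

0.651 km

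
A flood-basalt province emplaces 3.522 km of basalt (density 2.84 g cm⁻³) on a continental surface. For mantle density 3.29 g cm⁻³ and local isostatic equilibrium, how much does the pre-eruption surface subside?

Subaerial loading: s = t ρ_load / ρ_m.
s = 3.522 km × 2.84/3.29 = 3.04 km.

3.04 km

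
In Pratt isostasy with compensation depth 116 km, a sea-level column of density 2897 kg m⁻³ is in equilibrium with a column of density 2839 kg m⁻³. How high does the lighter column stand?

2.37 km

ρ_ref D = ρ (D + h) → h = D (ρ_ref − ρ)/ρ.
h = 116 km × (2897 − 2839)/2839 = 2.37 km.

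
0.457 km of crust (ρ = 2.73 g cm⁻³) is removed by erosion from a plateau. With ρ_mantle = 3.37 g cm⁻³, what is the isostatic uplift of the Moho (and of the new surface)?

Unloading: uplift u = e ρ_c/ρ_m = 0.457 km × 2.73/3.37 = 0.37 km.

0.37 km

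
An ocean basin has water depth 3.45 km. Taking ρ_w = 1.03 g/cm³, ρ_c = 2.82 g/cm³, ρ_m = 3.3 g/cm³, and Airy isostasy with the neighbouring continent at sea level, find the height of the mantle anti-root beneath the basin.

12.9 km

Balancing pressure at the compensation depth: replacing crust with seawater at the top is compensated by replacing crust with mantle at the base: d (ρ_c − ρ_w) = a (ρ_m − ρ_c).
a = d (ρ_c − ρ_w)/(ρ_m − ρ_c) = 3.45 km × 1.79/0.48 = 12.9 km.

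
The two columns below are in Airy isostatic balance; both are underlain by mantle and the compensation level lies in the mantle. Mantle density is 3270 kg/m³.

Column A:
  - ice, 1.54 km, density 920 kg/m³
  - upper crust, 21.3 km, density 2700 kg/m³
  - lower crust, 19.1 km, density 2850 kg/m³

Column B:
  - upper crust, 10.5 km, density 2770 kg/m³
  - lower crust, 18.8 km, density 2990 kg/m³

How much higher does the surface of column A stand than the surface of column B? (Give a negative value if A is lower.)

For any compensation level in the mantle, the mantle terms cancel and isostasy reduces to e = (Σt_A − Σt_B) − (Σ(ρt)_A − Σ(ρt)_B) / ρ_m.
Σt_A = 41.94 km; Σt_B = 29.3 km; Σ(ρt)_A = 113361.8; Σ(ρt)_B = 85297 (in km·kg/m³).
e = (41.94 − 29.3) − (113361.8 − 85297) / 3270 = 4.06 km.

4.06 km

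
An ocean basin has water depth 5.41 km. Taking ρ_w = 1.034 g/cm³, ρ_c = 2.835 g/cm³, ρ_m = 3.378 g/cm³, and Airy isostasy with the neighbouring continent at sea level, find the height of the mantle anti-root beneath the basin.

Isostatic balance requires: replacing crust with seawater at the top is compensated by replacing crust with mantle at the base: d (ρ_c − ρ_w) = a (ρ_m − ρ_c).
a = d (ρ_c − ρ_w)/(ρ_m − ρ_c) = 5.41 km × 1.801/0.543 = 17.9 km.

17.9 km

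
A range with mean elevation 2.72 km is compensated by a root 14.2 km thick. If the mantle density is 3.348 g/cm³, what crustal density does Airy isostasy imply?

ρ_c h = (ρ_m − ρ_c) r → ρ_c (h + r) = ρ_m r → ρ_c = ρ_m r / (h + r).
ρ_c = 3.348 × 14.2 km / (2.72 km + 14.2 km) = 2.81 g/cm³.

2.81 g/cm³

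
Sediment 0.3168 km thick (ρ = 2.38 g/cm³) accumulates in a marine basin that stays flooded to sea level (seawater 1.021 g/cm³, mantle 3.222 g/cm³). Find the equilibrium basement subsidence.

Submarine loading: the sediment displaces seawater, and the subsidence is in turn flooded, so s (ρ_m − ρ_w) = t (ρ_sed − ρ_w).
s = 0.3168 km × (2.38 − 1.021) / (3.222 − 1.021) = 0.196 km.

0.196 km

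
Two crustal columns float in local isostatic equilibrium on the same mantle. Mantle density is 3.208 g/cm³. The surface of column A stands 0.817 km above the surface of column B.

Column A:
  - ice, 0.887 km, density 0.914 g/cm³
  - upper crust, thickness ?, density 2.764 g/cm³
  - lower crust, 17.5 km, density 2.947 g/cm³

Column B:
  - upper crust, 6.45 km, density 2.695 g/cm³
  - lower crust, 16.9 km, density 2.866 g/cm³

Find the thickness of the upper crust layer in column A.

11.5 km

Take the compensation level at the base of the deeper column (depth z_c below the surface of column A) and equate Σ ρ_i t_i down to z_c; mantle fills any gap and the z_c terms cancel.
Column A: 0.887×0.914 + x×2.764 + 17.5×2.947 + (z_c − 18.387 − x)×3.208
Column B: 0.817×0 + 6.45×2.695 + 16.9×2.866 + (z_c − 0.817 − 23.35)×3.208
The z_c×3.208 term appears on both sides and cancels. Collect the known terms of each column as K = Σ(ρt)_known − 3.208 × (depth of known layers): K_A = 52.383218 − 3.208×18.387 = −6.602278; K_B = 65.81815 − 3.208×(0.817 + 23.35) = −11.709586.
Balance: K_A − x×(3.208 − 2.764) = K_B, so x = (K_A − K_B)/(3.208 − 2.764) = 5.10731/0.444 = 11.5 km.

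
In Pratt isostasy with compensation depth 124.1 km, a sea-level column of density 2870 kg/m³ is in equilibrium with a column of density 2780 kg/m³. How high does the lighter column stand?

ρ_ref D = ρ (D + h) → h = D (ρ_ref − ρ)/ρ.
h = 124.1 km × (2870 − 2780)/2780 = 4.02 km.

4.02 km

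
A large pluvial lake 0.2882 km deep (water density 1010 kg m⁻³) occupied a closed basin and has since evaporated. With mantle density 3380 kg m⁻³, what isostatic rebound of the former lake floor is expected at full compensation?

0.0861 km

u = d ρ_w/ρ_m = 0.2882 km × 1010/3380 = 0.0861 km.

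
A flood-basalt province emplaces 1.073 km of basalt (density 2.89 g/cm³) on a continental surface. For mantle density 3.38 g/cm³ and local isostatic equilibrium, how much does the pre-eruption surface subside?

Subaerial loading: s = t ρ_load / ρ_m.
s = 1.073 km × 2.89/3.38 = 0.917 km.

0.917 km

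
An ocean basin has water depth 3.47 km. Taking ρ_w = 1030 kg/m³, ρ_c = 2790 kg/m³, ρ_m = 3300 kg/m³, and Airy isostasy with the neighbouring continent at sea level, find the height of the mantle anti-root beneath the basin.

Equating mass per unit area of the two columns: replacing crust with seawater at the top is compensated by replacing crust with mantle at the base: d (ρ_c − ρ_w) = a (ρ_m − ρ_c).
a = d (ρ_c − ρ_w)/(ρ_m − ρ_c) = 3.47 km × 1760/510 = 12 km.

12 km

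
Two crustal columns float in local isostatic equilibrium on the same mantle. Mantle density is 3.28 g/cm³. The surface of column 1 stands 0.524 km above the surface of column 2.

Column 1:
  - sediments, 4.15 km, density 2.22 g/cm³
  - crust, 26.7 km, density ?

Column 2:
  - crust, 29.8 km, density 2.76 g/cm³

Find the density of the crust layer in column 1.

2.8 g/cm³

Take the compensation level at the base of the deeper column (depth z_c below the surface of column 1) and equate Σ ρ_i t_i down to z_c; mantle fills any gap and the z_c terms cancel.
Column 1: 4.15×2.22 + 26.7×ρ + (z_c − 30.85)×3.28
Column 2: 0.524×0 + 29.8×2.76 + (z_c − 0.524 − 29.8)×3.28
The z_c×3.28 term appears on both sides and cancels. Collect the known terms of each column as K = Σ(ρt)_known − 3.28 × (depth of known layers): K_1 = 9.213 − 3.28×30.85 = −91.975; K_2 = 82.248 − 3.28×(0.524 + 29.8) = −17.21472.
Balance: K_1 + 26.7×ρ = K_2, so ρ = (K_2 − K_1)/26.7 = 74.7603/26.7 = 2.8 g/cm³.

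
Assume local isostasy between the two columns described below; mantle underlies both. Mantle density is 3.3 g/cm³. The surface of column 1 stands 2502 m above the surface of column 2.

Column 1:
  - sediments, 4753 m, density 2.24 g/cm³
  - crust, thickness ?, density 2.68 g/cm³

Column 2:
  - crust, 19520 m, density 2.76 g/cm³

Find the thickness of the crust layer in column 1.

Take the compensation level at the base of the deeper column (depth z_c below the surface of column 1) and equate Σ ρ_i t_i down to z_c; mantle fills any gap and the z_c terms cancel.
Column 1: 4753×2.24 + x×2.68 + (z_c − 4753 − x)×3.3
Column 2: 2502×0 + 19520×2.76 + (z_c − 2502 − 19520)×3.3
The z_c×3.3 term appears on both sides and cancels. Collect the known terms of each column as K = Σ(ρt)_known − 3.3 × (depth of known layers): K_1 = 10646.72 − 3.3×4753 = −5038.18; K_2 = 53875.2 − 3.3×(2502 + 19520) = −18797.4.
Balance: K_1 − x×(3.3 − 2.68) = K_2, so x = (K_1 − K_2)/(3.3 − 2.68) = 13759.2/0.62 = 22200 m.

22200 m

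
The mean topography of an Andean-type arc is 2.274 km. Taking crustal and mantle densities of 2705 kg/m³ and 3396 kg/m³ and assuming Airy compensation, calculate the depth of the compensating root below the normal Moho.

8.9 km

Isostatic balance requires: the weight of the topography is balanced by the buoyancy of the root, ρ_c h = (ρ_m − ρ_c) r.
r = h · ρ_c / (ρ_m − ρ_c) = 2.274 km × 2705 / (3396 − 2705) = 8.9 km.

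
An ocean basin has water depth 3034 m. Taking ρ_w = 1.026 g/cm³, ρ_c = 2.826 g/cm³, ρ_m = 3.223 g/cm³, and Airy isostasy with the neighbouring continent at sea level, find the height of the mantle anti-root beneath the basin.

13800 m

In Airy isostatic equilibrium: replacing crust with seawater at the top is compensated by replacing crust with mantle at the base: d (ρ_c − ρ_w) = a (ρ_m − ρ_c).
a = d (ρ_c − ρ_w)/(ρ_m − ρ_c) = 3034 m × 1.8/0.397 = 13800 m.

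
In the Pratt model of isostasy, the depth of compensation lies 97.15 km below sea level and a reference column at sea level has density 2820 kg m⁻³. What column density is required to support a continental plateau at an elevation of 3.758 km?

Pratt balance: ρ_ref D = ρ (D + h).
ρ = ρ_ref D/(D + h) = 2820 × 97.15 km/(97.15 km + 3.758 km) = 2710 kg m⁻³.

2710 kg m⁻³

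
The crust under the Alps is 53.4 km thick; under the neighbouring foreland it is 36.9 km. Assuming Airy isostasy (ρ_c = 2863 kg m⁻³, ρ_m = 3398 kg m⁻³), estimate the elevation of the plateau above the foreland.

2.6 km

Excess crust Δ = 53.4 km − 36.9 km = 16.5 km, split between elevation h and root r with h + r = Δ.
Airy balance ρ_c h = (ρ_m − ρ_c) r gives r = h ρ_c/(ρ_m − ρ_c), so h (1 + ρ_c/(ρ_m − ρ_c)) = Δ, i.e. h = Δ (ρ_m − ρ_c)/ρ_m.
h = 16.5 km × 535/3398 = 2.6 km.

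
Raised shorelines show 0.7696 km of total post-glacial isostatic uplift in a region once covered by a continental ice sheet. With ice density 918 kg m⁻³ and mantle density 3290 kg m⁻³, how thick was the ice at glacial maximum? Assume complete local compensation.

u = t ρ_ice/ρ_m → t = u ρ_m/ρ_ice = 0.7696 km × 3290/918 = 2.76 km.

2.76 km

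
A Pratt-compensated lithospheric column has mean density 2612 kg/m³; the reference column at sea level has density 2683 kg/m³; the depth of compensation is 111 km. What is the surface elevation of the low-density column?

ρ_ref D = ρ (D + h) → h = D (ρ_ref − ρ)/ρ.
h = 111 km × (2683 − 2612)/2612 = 3.02 km.

3.02 km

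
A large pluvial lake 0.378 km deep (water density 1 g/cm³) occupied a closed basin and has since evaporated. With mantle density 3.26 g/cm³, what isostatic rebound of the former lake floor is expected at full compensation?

0.116 km

u = d ρ_w/ρ_m = 0.378 km × 1/3.26 = 0.116 km.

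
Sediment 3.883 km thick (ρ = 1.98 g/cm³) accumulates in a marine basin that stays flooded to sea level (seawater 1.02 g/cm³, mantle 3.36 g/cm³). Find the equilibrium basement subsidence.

Submarine loading: the sediment displaces seawater, and the subsidence is in turn flooded, so s (ρ_m − ρ_w) = t (ρ_sed − ρ_w).
s = 3.883 km × (1.98 − 1.02) / (3.36 − 1.02) = 1.59 km.

1.59 km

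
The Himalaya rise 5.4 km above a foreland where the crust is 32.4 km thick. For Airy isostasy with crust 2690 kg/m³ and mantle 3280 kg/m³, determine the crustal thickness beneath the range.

Root depth r = h ρ_c / (ρ_m − ρ_c) = 5.4 km × 2690 / 590 = 24.62 km.
Total thickness = T + h + r = 32.4 km + 5.4 km + 24.62 km = 62.4 km.

62.4 km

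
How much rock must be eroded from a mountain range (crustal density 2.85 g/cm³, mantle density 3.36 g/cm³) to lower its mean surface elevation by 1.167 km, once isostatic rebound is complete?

7.69 km

Net drop Δ = e − u = e − e ρ_c/ρ_m = e (ρ_m − ρ_c)/ρ_m.
e = Δ ρ_m/(ρ_m − ρ_c) = 1.167 km × 3.36/0.51 = 7.69 km.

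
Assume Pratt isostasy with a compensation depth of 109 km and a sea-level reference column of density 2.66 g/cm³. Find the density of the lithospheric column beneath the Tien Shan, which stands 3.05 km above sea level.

Pratt balance: ρ_ref D = ρ (D + h).
ρ = ρ_ref D/(D + h) = 2.66 × 109 km/(109 km + 3.05 km) = 2.59 g/cm³.

2.59 g/cm³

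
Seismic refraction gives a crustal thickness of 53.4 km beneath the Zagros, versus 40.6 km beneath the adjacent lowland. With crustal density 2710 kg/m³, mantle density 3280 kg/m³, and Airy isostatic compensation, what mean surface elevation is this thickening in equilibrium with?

Excess crust Δ = 53.4 km − 40.6 km = 12.8 km, split between elevation h and root r with h + r = Δ.
Airy balance ρ_c h = (ρ_m − ρ_c) r gives r = h ρ_c/(ρ_m − ρ_c), so h (1 + ρ_c/(ρ_m − ρ_c)) = Δ, i.e. h = Δ (ρ_m − ρ_c)/ρ_m.
h = 12.8 km × 570/3280 = 2.22 km.

2.22 km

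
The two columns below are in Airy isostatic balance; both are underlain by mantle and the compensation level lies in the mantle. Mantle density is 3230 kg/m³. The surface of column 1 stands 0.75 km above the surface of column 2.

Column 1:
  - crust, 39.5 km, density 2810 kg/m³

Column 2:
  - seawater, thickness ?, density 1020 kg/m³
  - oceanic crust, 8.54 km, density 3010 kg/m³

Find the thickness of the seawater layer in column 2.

Take the compensation level at the base of the deeper column (depth z_c below the surface of column 1) and equate Σ ρ_i t_i down to z_c; mantle fills any gap and the z_c terms cancel.
Column 1: 39.5×2810 + (z_c − 39.5)×3230
Column 2: 0.75×0 + x×1020 + 8.54×3010 + (z_c − 0.75 − 8.54 − x)×3230
The z_c×3230 term appears on both sides and cancels. Collect the known terms of each column as K = Σ(ρt)_known − 3230 × (depth of known layers): K_1 = 110995 − 3230×39.5 = −16590; K_2 = 25705.4 − 3230×(0.75 + 8.54) = −4301.3.
Balance: K_1 = K_2 − x×(3230 − 1020), so x = (K_2 − K_1)/(3230 − 1020) = 12288.7/2210 = 5.56 km.

5.56 km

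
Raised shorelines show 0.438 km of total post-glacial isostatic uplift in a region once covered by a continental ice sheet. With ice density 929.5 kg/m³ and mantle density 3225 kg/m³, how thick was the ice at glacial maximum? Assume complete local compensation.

u = t ρ_ice/ρ_m → t = u ρ_m/ρ_ice = 0.438 km × 3225/929.5 = 1.52 km.

1.52 km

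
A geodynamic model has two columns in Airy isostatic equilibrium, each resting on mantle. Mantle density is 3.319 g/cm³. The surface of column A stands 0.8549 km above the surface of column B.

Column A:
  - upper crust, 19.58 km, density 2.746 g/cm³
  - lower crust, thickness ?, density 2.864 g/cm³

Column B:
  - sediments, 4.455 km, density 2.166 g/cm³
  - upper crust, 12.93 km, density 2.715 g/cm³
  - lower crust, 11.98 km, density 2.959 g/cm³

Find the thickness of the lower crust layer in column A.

Take the compensation level at the base of the deeper column (depth z_c below the surface of column A) and equate Σ ρ_i t_i down to z_c; mantle fills any gap and the z_c terms cancel.
Column A: 19.58×2.746 + x×2.864 + (z_c − 19.58 − x)×3.319
Column B: 0.8549×0 + 4.455×2.166 + 12.93×2.715 + 11.98×2.959 + (z_c − 0.8549 − 29.365)×3.319
The z_c×3.319 term appears on both sides and cancels. Collect the known terms of each column as K = Σ(ρt)_known − 3.319 × (depth of known layers): K_A = 53.76668 − 3.319×19.58 = −11.21934; K_B = 80.2033 − 3.319×(0.8549 + 29.365) = −20.0965481.
Balance: K_A − x×(3.319 − 2.864) = K_B, so x = (K_A − K_B)/(3.319 − 2.864) = 8.87721/0.455 = 19.5 km.

19.5 km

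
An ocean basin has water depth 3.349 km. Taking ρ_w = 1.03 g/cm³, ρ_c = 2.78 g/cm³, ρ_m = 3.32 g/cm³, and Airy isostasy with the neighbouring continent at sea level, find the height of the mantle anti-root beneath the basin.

Isostatic balance requires: replacing crust with seawater at the top is compensated by replacing crust with mantle at the base: d (ρ_c − ρ_w) = a (ρ_m − ρ_c).
a = d (ρ_c − ρ_w)/(ρ_m − ρ_c) = 3.349 km × 1.75/0.54 = 10.9 km.

10.9 km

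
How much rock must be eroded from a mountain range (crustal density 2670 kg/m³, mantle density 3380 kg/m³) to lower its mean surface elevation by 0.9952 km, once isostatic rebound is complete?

Net drop Δ = e − u = e − e ρ_c/ρ_m = e (ρ_m − ρ_c)/ρ_m.
e = Δ ρ_m/(ρ_m − ρ_c) = 0.9952 km × 3380/710 = 4.74 km.

4.74 km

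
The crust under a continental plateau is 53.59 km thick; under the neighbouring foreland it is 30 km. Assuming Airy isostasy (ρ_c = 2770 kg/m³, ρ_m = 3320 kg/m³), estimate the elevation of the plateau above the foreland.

Excess crust Δ = 53.59 km − 30 km = 23.59 km, split between elevation h and root r with h + r = Δ.
Airy balance ρ_c h = (ρ_m − ρ_c) r gives r = h ρ_c/(ρ_m − ρ_c), so h (1 + ρ_c/(ρ_m − ρ_c)) = Δ, i.e. h = Δ (ρ_m − ρ_c)/ρ_m.
h = 23.59 km × 550/3320 = 3.91 km.

3.91 km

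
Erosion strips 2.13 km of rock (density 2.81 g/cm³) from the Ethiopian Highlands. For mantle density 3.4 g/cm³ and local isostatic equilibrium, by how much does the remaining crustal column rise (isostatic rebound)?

1.76 km

Unloading: uplift u = e ρ_c/ρ_m = 2.13 km × 2.81/3.4 = 1.76 km.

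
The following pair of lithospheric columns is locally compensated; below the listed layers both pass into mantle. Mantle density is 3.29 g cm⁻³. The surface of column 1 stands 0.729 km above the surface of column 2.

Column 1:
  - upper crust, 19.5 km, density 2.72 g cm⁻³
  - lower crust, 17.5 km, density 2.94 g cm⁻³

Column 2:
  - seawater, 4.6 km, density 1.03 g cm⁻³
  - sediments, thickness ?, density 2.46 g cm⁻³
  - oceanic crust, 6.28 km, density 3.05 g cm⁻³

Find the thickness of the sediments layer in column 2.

3.54 km

Take the compensation level at the base of the deeper column (depth z_c below the surface of column 1) and equate Σ ρ_i t_i down to z_c; mantle fills any gap and the z_c terms cancel.
Column 1: 19.5×2.72 + 17.5×2.94 + (z_c − 37)×3.29
Column 2: 0.729×0 + 4.6×1.03 + x×2.46 + 6.28×3.05 + (z_c − 0.729 − 10.88 − x)×3.29
The z_c×3.29 term appears on both sides and cancels. Collect the known terms of each column as K = Σ(ρt)_known − 3.29 × (depth of known layers): K_1 = 104.49 − 3.29×37 = −17.24; K_2 = 23.892 − 3.29×(0.729 + 10.88) = −14.30161.
Balance: K_1 = K_2 − x×(3.29 − 2.46), so x = (K_2 − K_1)/(3.29 − 2.46) = 2.93839/0.83 = 3.54 km.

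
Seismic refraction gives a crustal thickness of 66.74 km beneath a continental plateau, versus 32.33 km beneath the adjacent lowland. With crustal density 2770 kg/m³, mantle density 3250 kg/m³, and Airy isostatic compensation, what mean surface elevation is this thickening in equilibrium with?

5.08 km

Excess crust Δ = 66.74 km − 32.33 km = 34.41 km, split between elevation h and root r with h + r = Δ.
Airy balance ρ_c h = (ρ_m − ρ_c) r gives r = h ρ_c/(ρ_m − ρ_c), so h (1 + ρ_c/(ρ_m − ρ_c)) = Δ, i.e. h = Δ (ρ_m − ρ_c)/ρ_m.
h = 34.41 km × 480/3250 = 5.08 km.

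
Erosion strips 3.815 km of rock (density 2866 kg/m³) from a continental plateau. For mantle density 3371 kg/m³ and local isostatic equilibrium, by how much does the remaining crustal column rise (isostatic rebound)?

3.24 km

Unloading: uplift u = e ρ_c/ρ_m = 3.815 km × 2866/3371 = 3.24 km.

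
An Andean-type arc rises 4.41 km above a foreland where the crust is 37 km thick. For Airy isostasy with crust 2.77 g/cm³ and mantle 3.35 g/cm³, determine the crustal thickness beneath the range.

Root depth r = h ρ_c / (ρ_m − ρ_c) = 4.41 km × 2.77 / 0.58 = 21.06 km.
Total thickness = T + h + r = 37 km + 4.41 km + 21.06 km = 62.5 km.

62.5 km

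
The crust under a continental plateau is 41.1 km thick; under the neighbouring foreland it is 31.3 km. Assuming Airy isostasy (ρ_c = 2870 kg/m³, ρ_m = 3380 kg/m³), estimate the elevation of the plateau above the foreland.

Excess crust Δ = 41.1 km − 31.3 km = 9.8 km, split between elevation h and root r with h + r = Δ.
Airy balance ρ_c h = (ρ_m − ρ_c) r gives r = h ρ_c/(ρ_m − ρ_c), so h (1 + ρ_c/(ρ_m − ρ_c)) = Δ, i.e. h = Δ (ρ_m − ρ_c)/ρ_m.
h = 9.8 km × 510/3380 = 1.48 km.

1.48 km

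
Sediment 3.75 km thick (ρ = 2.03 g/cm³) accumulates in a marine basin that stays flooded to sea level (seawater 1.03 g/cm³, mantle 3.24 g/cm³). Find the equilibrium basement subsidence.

1.7 km

Submarine loading: the sediment displaces seawater, and the subsidence is in turn flooded, so s (ρ_m − ρ_w) = t (ρ_sed − ρ_w).
s = 3.75 km × (2.03 − 1.03) / (3.24 − 1.03) = 1.7 km.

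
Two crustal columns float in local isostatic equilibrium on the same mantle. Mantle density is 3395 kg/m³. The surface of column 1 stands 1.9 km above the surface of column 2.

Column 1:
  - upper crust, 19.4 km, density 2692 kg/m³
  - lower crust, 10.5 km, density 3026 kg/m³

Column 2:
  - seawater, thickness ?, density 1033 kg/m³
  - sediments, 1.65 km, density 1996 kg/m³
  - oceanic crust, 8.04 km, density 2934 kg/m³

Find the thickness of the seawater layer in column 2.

2.14 km

Take the compensation level at the base of the deeper column (depth z_c below the surface of column 1) and equate Σ ρ_i t_i down to z_c; mantle fills any gap and the z_c terms cancel.
Column 1: 19.4×2692 + 10.5×3026 + (z_c − 29.9)×3395
Column 2: 1.9×0 + x×1033 + 1.65×1996 + 8.04×2934 + (z_c − 1.9 − 9.69 − x)×3395
The z_c×3395 term appears on both sides and cancels. Collect the known terms of each column as K = Σ(ρt)_known − 3395 × (depth of known layers): K_1 = 83997.8 − 3395×29.9 = −17512.7; K_2 = 26882.76 − 3395×(1.9 + 9.69) = −12465.29.
Balance: K_1 = K_2 − x×(3395 − 1033), so x = (K_2 − K_1)/(3395 − 1033) = 5047.41/2362 = 2.14 km.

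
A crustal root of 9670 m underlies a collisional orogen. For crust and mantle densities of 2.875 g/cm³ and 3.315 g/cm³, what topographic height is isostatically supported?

For local isostatic compensation: ρ_c h = (ρ_m − ρ_c) r.
h = r (ρ_m − ρ_c) / ρ_c = 9670 m × (3.315 − 2.875) / 2.875 = 1480 m.

1480 m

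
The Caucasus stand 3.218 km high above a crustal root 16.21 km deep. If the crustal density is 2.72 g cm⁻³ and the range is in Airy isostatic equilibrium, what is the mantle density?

3.26 g cm⁻³

Airy balance: ρ_c h = (ρ_m − ρ_c) r → ρ_m = ρ_c (1 + h/r).
ρ_m = 2.72 × (1 + 3.218 km/16.21 km) = 3.26 g cm⁻³.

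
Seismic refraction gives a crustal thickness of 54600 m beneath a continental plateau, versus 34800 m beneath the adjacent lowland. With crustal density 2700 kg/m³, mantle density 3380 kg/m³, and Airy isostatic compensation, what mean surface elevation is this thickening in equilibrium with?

3980 m

Excess crust Δ = 54600 m − 34800 m = 19800 m, split between elevation h and root r with h + r = Δ.
Airy balance ρ_c h = (ρ_m − ρ_c) r gives r = h ρ_c/(ρ_m − ρ_c), so h (1 + ρ_c/(ρ_m − ρ_c)) = Δ, i.e. h = Δ (ρ_m − ρ_c)/ρ_m.
h = 19800 m × 680/3380 = 3980 m.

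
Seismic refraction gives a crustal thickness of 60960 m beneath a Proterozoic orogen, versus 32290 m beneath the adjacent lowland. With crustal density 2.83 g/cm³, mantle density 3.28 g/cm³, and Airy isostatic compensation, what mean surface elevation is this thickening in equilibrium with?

3930 m

Excess crust Δ = 60960 m − 32290 m = 28670 m, split between elevation h and root r with h + r = Δ.
Airy balance ρ_c h = (ρ_m − ρ_c) r gives r = h ρ_c/(ρ_m − ρ_c), so h (1 + ρ_c/(ρ_m − ρ_c)) = Δ, i.e. h = Δ (ρ_m − ρ_c)/ρ_m.
h = 28670 m × 0.45/3.28 = 3930 m.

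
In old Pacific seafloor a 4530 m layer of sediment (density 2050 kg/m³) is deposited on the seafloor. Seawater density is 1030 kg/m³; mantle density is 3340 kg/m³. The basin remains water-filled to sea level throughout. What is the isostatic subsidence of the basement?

Submarine loading: the sediment displaces seawater, and the subsidence is in turn flooded, so s (ρ_m − ρ_w) = t (ρ_sed − ρ_w).
s = 4530 m × (2050 − 1030) / (3340 − 1030) = 2000 m.

2000 m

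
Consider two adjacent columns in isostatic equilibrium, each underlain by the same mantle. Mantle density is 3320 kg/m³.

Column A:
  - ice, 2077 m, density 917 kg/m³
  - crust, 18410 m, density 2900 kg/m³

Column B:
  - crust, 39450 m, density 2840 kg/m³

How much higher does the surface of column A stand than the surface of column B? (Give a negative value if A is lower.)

−1870 m

For any compensation level in the mantle, the mantle terms cancel and isostasy reduces to e = (Σt_A − Σt_B) − (Σ(ρt)_A − Σ(ρt)_B) / ρ_m.
Σt_A = 20487 m; Σt_B = 39450 m; Σ(ρt)_A = 55293609; Σ(ρt)_B = 112038000 (in m·kg/m³).
e = (20487 − 39450) − (55293609 − 112038000) / 3320 = −1870 m.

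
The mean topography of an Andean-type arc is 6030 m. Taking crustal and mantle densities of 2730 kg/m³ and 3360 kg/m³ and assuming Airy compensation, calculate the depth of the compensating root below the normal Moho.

For local isostatic compensation: the weight of the topography is balanced by the buoyancy of the root, ρ_c h = (ρ_m − ρ_c) r.
r = h · ρ_c / (ρ_m − ρ_c) = 6030 m × 2730 / (3360 − 2730) = 26100 m.

26100 m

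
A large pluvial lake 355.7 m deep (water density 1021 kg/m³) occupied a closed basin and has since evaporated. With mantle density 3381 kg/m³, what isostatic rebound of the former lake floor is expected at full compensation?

u = d ρ_w/ρ_m = 355.7 m × 1021/3381 = 107 m.

107 m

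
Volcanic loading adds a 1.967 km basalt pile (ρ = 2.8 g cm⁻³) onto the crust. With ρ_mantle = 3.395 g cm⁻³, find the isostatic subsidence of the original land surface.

Subaerial loading: s = t ρ_load / ρ_m.
s = 1.967 km × 2.8/3.395 = 1.62 km.

1.62 km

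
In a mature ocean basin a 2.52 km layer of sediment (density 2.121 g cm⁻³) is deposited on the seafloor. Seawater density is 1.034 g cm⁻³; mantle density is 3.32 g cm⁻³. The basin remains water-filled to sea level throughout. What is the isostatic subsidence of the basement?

Submarine loading: the sediment displaces seawater, and the subsidence is in turn flooded, so s (ρ_m − ρ_w) = t (ρ_sed − ρ_w).
s = 2.52 km × (2.121 − 1.034) / (3.32 − 1.034) = 1.2 km.

1.2 km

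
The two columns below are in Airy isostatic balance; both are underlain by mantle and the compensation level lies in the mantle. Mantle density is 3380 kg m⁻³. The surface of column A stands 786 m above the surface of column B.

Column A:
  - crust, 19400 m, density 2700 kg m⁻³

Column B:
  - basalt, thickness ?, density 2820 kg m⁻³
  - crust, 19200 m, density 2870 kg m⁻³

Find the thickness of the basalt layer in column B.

Take the compensation level at the base of the deeper column (depth z_c below the surface of column A) and equate Σ ρ_i t_i down to z_c; mantle fills any gap and the z_c terms cancel.
Column A: 19400×2700 + (z_c − 19400)×3380
Column B: 786×0 + x×2820 + 19200×2870 + (z_c − 786 − 19200 − x)×3380
The z_c×3380 term appears on both sides and cancels. Collect the known terms of each column as K = Σ(ρt)_known − 3380 × (depth of known layers): K_A = 52380000 − 3380×19400 = −13192000; K_B = 55104000 − 3380×(786 + 19200) = −12448680.
Balance: K_A = K_B − x×(3380 − 2820), so x = (K_B − K_A)/(3380 − 2820) = 743320/560 = 1330 m.

1330 m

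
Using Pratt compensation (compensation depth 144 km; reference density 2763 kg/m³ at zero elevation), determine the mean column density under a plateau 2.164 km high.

Pratt balance: ρ_ref D = ρ (D + h).
ρ = ρ_ref D/(D + h) = 2763 × 144 km/(144 km + 2.164 km) = 2720 kg/m³.

2720 kg/m³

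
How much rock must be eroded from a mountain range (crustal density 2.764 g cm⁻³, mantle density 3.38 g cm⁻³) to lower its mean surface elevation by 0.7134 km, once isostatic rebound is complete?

3.91 km

Net drop Δ = e − u = e − e ρ_c/ρ_m = e (ρ_m − ρ_c)/ρ_m.
e = Δ ρ_m/(ρ_m − ρ_c) = 0.7134 km × 3.38/0.616 = 3.91 km.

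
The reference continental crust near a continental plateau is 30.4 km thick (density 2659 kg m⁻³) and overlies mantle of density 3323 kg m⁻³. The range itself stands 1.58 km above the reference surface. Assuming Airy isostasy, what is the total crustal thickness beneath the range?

Root depth r = h ρ_c / (ρ_m − ρ_c) = 1.58 km × 2659 / 664 = 6.327 km.
Total thickness = T + h + r = 30.4 km + 1.58 km + 6.327 km = 38.3 km.

38.3 km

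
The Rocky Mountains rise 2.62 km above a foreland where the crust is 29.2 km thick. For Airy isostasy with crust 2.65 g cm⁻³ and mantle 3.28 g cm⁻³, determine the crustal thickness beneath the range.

Root depth r = h ρ_c / (ρ_m − ρ_c) = 2.62 km × 2.65 / 0.63 = 11.02 km.
Total thickness = T + h + r = 29.2 km + 2.62 km + 11.02 km = 42.8 km.

42.8 km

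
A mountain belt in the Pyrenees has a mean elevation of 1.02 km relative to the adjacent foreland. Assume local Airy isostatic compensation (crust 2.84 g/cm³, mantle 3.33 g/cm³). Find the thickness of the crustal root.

Isostatic balance requires: the weight of the topography is balanced by the buoyancy of the root, ρ_c h = (ρ_m − ρ_c) r.
r = h · ρ_c / (ρ_m − ρ_c) = 1.02 km × 2.84 / (3.33 − 2.84) = 5.91 km.

5.91 km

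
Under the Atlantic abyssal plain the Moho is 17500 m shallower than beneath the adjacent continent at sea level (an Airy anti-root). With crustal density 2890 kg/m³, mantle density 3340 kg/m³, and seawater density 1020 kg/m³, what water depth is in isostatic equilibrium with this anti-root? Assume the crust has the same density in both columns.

Replacing a thickness d of crust by seawater at the top must be balanced by replacing crust with mantle at the base: d (ρ_c − ρ_w) = a (ρ_m − ρ_c).
d = a (ρ_m − ρ_c)/(ρ_c − ρ_w) = 17500 m × 450/1870 = 4210 m.

4210 m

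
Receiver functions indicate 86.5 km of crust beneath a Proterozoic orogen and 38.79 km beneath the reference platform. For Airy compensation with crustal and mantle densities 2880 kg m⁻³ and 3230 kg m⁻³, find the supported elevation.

5.17 km

Excess crust Δ = 86.5 km − 38.79 km = 47.71 km, split between elevation h and root r with h + r = Δ.
Airy balance ρ_c h = (ρ_m − ρ_c) r gives r = h ρ_c/(ρ_m − ρ_c), so h (1 + ρ_c/(ρ_m − ρ_c)) = Δ, i.e. h = Δ (ρ_m − ρ_c)/ρ_m.
h = 47.71 km × 350/3230 = 5.17 km.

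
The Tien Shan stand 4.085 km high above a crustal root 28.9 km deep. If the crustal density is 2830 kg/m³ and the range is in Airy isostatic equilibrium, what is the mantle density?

Airy balance: ρ_c h = (ρ_m − ρ_c) r → ρ_m = ρ_c (1 + h/r).
ρ_m = 2830 × (1 + 4.085 km/28.9 km) = 3230 kg/m³.

3230 kg/m³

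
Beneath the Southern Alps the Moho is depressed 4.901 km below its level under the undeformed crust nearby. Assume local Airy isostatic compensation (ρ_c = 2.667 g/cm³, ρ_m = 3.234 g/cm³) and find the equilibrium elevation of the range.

1.04 km

Isostatic balance requires: ρ_c h = (ρ_m − ρ_c) r.
h = r (ρ_m − ρ_c) / ρ_c = 4.901 km × (3.234 − 2.667) / 2.667 = 1.04 km.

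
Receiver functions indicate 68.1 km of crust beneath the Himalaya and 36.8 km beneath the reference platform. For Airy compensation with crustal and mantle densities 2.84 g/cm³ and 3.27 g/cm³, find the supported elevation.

4.12 km

Excess crust Δ = 68.1 km − 36.8 km = 31.3 km, split between elevation h and root r with h + r = Δ.
Airy balance ρ_c h = (ρ_m − ρ_c) r gives r = h ρ_c/(ρ_m − ρ_c), so h (1 + ρ_c/(ρ_m − ρ_c)) = Δ, i.e. h = Δ (ρ_m − ρ_c)/ρ_m.
h = 31.3 km × 0.43/3.27 = 4.12 km.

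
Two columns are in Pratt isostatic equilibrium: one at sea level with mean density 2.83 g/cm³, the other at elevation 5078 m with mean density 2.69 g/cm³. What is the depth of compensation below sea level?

97600 m

ρ_ref D = ρ (D + h) → D (ρ_ref − ρ) = ρ h.
D = ρ h/(ρ_ref − ρ) = 2.69 × 5078 m/(2.83 − 2.69) = 97600 m.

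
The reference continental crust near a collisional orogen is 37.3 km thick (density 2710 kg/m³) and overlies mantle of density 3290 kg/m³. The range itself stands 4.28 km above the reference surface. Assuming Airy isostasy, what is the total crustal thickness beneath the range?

Root depth r = h ρ_c / (ρ_m − ρ_c) = 4.28 km × 2710 / 580 = 20 km.
Total thickness = T + h + r = 37.3 km + 4.28 km + 20 km = 61.6 km.

61.6 km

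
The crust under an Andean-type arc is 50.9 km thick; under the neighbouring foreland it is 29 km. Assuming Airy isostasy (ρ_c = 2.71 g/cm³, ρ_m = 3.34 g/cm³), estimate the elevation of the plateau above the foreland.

4.13 km

Excess crust Δ = 50.9 km − 29 km = 21.9 km, split between elevation h and root r with h + r = Δ.
Airy balance ρ_c h = (ρ_m − ρ_c) r gives r = h ρ_c/(ρ_m − ρ_c), so h (1 + ρ_c/(ρ_m − ρ_c)) = Δ, i.e. h = Δ (ρ_m − ρ_c)/ρ_m.
h = 21.9 km × 0.63/3.34 = 4.13 km.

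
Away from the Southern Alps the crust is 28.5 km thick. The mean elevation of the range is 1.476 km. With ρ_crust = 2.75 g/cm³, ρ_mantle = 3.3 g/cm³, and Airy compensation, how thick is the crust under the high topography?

37.4 km

Root depth r = h ρ_c / (ρ_m − ρ_c) = 1.476 km × 2.75 / 0.55 = 7.38 km.
Total thickness = T + h + r = 28.5 km + 1.476 km + 7.38 km = 37.4 km.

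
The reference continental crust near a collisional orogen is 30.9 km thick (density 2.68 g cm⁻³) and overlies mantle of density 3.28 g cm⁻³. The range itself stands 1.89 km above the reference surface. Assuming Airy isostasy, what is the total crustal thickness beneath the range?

Root depth r = h ρ_c / (ρ_m − ρ_c) = 1.89 km × 2.68 / 0.6 = 8.442 km.
Total thickness = T + h + r = 30.9 km + 1.89 km + 8.442 km = 41.2 km.

41.2 km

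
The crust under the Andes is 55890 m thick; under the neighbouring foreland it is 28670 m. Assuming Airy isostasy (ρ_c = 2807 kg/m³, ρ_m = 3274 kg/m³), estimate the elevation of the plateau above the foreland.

3880 m

Excess crust Δ = 55890 m − 28670 m = 27220 m, split between elevation h and root r with h + r = Δ.
Airy balance ρ_c h = (ρ_m − ρ_c) r gives r = h ρ_c/(ρ_m − ρ_c), so h (1 + ρ_c/(ρ_m − ρ_c)) = Δ, i.e. h = Δ (ρ_m − ρ_c)/ρ_m.
h = 27220 m × 467/3274 = 3880 m.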